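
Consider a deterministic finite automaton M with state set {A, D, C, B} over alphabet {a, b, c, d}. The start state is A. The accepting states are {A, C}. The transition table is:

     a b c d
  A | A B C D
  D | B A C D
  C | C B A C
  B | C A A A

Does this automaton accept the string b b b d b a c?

Yes

Trace: A -b-> B -b-> A -b-> B -d-> A -b-> B -a-> C -c-> A
End state A is accepting.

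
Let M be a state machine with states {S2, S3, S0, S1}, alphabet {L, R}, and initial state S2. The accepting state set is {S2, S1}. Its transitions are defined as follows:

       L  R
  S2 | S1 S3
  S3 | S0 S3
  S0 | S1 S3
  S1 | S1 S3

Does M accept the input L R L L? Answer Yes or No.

S2 → S1 → S3 → S0 → S1
End state S1 is accepting.

Yes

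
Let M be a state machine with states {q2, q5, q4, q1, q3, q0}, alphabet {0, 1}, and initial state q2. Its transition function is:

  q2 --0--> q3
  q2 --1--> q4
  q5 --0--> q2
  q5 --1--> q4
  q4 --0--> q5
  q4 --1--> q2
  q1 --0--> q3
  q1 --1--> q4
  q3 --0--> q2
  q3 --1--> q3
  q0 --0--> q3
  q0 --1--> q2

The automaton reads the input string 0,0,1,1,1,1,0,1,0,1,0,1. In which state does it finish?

Trace: q2 -0-> q3 -0-> q2 -1-> q4 -1-> q2 -1-> q4 -1-> q2 -0-> q3 -1-> q3 -0-> q2 -1-> q4 -0-> q5 -1-> q4

q4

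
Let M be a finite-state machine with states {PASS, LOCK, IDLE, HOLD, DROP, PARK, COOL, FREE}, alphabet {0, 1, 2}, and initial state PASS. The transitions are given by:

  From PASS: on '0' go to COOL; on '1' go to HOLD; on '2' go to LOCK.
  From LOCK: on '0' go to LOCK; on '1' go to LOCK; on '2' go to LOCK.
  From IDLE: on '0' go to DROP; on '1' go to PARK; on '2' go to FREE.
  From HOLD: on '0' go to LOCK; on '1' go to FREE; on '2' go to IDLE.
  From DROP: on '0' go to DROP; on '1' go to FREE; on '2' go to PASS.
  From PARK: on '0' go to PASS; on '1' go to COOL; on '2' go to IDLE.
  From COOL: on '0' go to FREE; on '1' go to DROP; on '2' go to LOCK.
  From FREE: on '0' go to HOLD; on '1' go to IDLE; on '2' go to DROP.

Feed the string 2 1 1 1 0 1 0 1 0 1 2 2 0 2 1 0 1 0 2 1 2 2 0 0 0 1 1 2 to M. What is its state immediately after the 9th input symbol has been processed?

start at PASS
read '2': PASS → LOCK
read '1': LOCK → LOCK
read '1': LOCK → LOCK
read '1': LOCK → LOCK
read '0': LOCK → LOCK
read '1': LOCK → LOCK
read '0': LOCK → LOCK
read '1': LOCK → LOCK
read '0': LOCK → LOCK
After 9 symbols: LOCK.

LOCK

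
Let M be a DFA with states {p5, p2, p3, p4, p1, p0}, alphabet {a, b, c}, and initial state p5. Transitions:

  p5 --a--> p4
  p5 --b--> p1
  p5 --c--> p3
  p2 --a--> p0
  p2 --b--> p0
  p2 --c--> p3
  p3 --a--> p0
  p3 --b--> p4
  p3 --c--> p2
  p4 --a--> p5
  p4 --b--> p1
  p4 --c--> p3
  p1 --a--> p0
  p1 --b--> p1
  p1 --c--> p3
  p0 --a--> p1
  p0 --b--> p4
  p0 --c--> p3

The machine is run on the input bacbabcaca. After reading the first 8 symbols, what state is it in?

start at p5
read 'b': p5 → p1
read 'a': p1 → p0
read 'c': p0 → p3
read 'b': p3 → p4
read 'a': p4 → p5
read 'b': p5 → p1
read 'c': p1 → p3
read 'a': p3 → p0
After 8 symbols: p0.

p0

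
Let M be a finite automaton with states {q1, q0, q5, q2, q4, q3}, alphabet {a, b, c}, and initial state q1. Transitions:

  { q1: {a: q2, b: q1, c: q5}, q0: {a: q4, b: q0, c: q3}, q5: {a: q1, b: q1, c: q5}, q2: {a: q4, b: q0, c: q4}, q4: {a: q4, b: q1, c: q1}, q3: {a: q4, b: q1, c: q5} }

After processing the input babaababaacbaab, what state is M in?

q1

start at q1
read 'b': q1 → q1
read 'a': q1 → q2
read 'b': q2 → q0
read 'a': q0 → q4
read 'a': q4 → q4
read 'b': q4 → q1
read 'a': q1 → q2
read 'b': q2 → q0
read 'a': q0 → q4
read 'a': q4 → q4
read 'c': q4 → q1
read 'b': q1 → q1
read 'a': q1 → q2
read 'a': q2 → q4
read 'b': q4 → q1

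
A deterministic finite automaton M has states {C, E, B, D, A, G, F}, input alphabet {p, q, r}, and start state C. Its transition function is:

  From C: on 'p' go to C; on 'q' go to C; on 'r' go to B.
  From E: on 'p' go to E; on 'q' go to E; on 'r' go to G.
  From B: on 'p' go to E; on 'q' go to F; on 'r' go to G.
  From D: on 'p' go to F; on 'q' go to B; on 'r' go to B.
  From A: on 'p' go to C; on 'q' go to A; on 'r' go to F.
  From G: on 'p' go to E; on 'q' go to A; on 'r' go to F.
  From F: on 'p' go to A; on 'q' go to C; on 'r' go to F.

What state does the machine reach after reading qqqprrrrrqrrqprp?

C → C → C → C → C → B → G → F → F → F → C → B → G → A → C → B → E

E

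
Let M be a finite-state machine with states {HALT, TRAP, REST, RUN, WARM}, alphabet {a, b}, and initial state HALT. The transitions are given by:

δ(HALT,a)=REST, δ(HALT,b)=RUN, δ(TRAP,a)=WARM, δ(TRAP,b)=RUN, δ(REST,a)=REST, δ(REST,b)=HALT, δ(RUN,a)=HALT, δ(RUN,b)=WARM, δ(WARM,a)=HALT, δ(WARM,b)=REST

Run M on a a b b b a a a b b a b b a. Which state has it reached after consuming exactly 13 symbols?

HALT → REST → REST → HALT → RUN → WARM → HALT → REST → REST → HALT → RUN → HALT → RUN → WARM
After 13 symbols: WARM.

WARM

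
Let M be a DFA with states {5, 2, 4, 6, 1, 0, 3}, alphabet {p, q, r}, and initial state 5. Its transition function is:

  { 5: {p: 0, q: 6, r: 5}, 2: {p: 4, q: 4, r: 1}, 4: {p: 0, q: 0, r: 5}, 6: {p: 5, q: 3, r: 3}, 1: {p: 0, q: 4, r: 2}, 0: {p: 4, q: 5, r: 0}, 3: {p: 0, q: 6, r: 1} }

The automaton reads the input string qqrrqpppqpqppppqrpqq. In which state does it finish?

Trace: 5 -q-> 6 -q-> 3 -r-> 1 -r-> 2 -q-> 4 -p-> 0 -p-> 4 -p-> 0 -q-> 5 -p-> 0 -q-> 5 -p-> 0 -p-> 4 -p-> 0 -p-> 4 -q-> 0 -r-> 0 -p-> 4 -q-> 0 -q-> 5

5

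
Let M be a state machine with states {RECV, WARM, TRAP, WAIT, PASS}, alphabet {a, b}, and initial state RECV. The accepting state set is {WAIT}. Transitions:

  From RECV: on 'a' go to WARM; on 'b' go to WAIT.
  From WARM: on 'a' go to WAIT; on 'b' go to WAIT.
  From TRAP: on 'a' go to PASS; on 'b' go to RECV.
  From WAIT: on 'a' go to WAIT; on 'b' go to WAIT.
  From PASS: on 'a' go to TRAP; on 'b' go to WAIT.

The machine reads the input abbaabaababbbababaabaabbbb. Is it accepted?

Yes

Trace: RECV -a-> WARM -b-> WAIT -b-> WAIT -a-> WAIT -a-> WAIT -b-> WAIT -a-> WAIT -a-> WAIT -b-> WAIT -a-> WAIT -b-> WAIT -b-> WAIT -b-> WAIT -a-> WAIT -b-> WAIT -a-> WAIT -b-> WAIT -a-> WAIT -a-> WAIT -b-> WAIT -a-> WAIT -a-> WAIT -b-> WAIT -b-> WAIT -b-> WAIT -b-> WAIT
End state WAIT is accepting.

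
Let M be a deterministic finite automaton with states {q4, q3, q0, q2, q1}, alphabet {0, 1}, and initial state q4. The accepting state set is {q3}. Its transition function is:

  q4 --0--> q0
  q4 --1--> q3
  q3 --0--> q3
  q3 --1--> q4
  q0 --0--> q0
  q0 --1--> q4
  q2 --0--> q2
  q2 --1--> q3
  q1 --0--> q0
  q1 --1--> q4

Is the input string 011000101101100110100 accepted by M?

No

Trace: q4 -0-> q0 -1-> q4 -1-> q3 -0-> q3 -0-> q3 -0-> q3 -1-> q4 -0-> q0 -1-> q4 -1-> q3 -0-> q3 -1-> q4 -1-> q3 -0-> q3 -0-> q3 -1-> q4 -1-> q3 -0-> q3 -1-> q4 -0-> q0 -0-> q0
End state q0 is not accepting.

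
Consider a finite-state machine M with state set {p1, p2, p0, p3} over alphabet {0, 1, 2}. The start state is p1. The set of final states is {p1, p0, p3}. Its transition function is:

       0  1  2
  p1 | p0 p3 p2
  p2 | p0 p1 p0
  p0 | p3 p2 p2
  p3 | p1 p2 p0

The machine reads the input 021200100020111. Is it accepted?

start at p1
read '0': p1 → p0
read '2': p0 → p2
read '1': p2 → p1
read '2': p1 → p2
read '0': p2 → p0
read '0': p0 → p3
read '1': p3 → p2
read '0': p2 → p0
read '0': p0 → p3
read '0': p3 → p1
read '2': p1 → p2
read '0': p2 → p0
read '1': p0 → p2
read '1': p2 → p1
read '1': p1 → p3
End state p3 is accepting.

Yes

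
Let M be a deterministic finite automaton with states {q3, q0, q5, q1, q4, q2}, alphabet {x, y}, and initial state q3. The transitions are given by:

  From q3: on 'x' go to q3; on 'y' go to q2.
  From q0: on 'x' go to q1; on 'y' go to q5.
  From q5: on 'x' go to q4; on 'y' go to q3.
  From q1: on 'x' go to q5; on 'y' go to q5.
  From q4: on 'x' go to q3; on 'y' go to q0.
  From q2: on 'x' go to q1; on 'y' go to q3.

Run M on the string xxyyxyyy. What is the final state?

q2

q3 → q3 → q3 → q2 → q3 → q3 → q2 → q3 → q2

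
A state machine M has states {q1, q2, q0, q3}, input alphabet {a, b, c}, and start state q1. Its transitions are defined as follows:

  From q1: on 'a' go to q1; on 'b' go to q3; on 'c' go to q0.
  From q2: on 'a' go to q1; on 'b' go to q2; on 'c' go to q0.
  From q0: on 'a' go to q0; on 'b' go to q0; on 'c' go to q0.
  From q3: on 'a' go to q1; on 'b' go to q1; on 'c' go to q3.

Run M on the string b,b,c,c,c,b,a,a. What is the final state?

q0

Trace: q1 -b-> q3 -b-> q1 -c-> q0 -c-> q0 -c-> q0 -b-> q0 -a-> q0 -a-> q0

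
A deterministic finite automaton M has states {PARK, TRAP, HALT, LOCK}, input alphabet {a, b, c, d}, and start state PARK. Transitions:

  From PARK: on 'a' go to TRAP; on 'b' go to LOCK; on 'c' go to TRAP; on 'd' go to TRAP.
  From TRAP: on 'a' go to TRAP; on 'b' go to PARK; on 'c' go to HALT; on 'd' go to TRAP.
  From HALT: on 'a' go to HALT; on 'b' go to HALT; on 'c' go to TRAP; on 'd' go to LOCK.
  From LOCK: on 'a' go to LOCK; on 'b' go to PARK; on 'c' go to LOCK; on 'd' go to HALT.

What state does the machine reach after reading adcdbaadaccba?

PARK → TRAP → TRAP → HALT → LOCK → PARK → TRAP → TRAP → TRAP → TRAP → HALT → TRAP → PARK → TRAP

TRAP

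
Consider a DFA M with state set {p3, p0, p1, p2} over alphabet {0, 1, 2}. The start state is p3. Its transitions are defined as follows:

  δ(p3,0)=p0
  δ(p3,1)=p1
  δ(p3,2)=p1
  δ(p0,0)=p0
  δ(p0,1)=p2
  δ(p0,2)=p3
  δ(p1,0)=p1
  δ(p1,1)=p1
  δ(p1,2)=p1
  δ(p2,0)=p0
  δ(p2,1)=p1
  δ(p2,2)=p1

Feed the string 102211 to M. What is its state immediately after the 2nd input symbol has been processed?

start at p3
read '1': p3 → p1
read '0': p1 → p1
After 2 symbols: p1.

p1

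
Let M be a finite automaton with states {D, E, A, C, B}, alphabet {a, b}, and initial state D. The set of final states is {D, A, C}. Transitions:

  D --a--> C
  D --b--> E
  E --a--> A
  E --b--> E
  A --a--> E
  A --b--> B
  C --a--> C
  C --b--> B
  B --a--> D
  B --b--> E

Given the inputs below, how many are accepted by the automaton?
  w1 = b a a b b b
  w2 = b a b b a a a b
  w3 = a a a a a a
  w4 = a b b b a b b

w1:
  start at D
  read 'b': D → E
  read 'a': E → A
  read 'a': A → E
  read 'b': E → E
  read 'b': E → E
  read 'b': E → E
  end E, rejected
w2:
  start at D
  read 'b': D → E
  read 'a': E → A
  read 'b': A → B
  read 'b': B → E
  read 'a': E → A
  read 'a': A → E
  read 'a': E → A
  read 'b': A → B
  end B, rejected
w3:
  start at D
  read 'a': D → C
  read 'a': C → C
  read 'a': C → C
  read 'a': C → C
  read 'a': C → C
  read 'a': C → C
  end C, accepted
w4:
  start at D
  read 'a': D → C
  read 'b': C → B
  read 'b': B → E
  read 'b': E → E
  read 'a': E → A
  read 'b': A → B
  read 'b': B → E
  end E, rejected

1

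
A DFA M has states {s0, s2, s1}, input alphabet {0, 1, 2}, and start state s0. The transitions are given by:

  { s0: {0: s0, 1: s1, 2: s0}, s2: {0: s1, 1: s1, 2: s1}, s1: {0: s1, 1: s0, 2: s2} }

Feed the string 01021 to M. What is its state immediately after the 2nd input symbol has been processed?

start at s0
read '0': s0 → s0
read '1': s0 → s1
After 2 symbols: s1.

s1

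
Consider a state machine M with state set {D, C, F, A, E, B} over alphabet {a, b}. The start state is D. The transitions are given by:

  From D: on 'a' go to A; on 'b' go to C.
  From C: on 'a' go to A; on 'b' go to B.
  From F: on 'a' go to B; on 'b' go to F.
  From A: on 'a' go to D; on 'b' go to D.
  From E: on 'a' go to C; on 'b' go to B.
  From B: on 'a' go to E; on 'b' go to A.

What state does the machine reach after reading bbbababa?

A

Trace: D -b-> C -b-> B -b-> A -a-> D -b-> C -a-> A -b-> D -a-> A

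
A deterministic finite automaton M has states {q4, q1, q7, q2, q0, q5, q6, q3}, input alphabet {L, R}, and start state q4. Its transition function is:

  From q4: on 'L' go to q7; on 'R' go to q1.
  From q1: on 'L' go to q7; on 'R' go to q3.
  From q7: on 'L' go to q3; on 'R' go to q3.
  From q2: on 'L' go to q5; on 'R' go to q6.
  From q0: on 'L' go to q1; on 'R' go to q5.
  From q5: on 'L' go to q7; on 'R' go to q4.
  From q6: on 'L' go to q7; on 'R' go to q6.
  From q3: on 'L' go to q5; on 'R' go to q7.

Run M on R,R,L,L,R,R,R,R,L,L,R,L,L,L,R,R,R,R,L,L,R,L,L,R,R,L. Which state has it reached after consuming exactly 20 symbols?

Trace: q4 -R-> q1 -R-> q3 -L-> q5 -L-> q7 -R-> q3 -R-> q7 -R-> q3 -R-> q7 -L-> q3 -L-> q5 -R-> q4 -L-> q7 -L-> q3 -L-> q5 -R-> q4 -R-> q1 -R-> q3 -R-> q7 -L-> q3 -L-> q5
After 20 symbols: q5.

q5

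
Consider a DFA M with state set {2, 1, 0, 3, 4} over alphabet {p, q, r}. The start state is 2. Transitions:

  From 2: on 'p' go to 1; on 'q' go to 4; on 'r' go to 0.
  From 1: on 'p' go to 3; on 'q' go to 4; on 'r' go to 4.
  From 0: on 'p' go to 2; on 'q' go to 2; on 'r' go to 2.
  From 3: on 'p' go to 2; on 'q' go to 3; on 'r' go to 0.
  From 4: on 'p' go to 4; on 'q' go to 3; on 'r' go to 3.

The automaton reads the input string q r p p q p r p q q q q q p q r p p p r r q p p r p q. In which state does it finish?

4

2 → 4 → 3 → 2 → 1 → 4 → 4 → 3 → 2 → 4 → 3 → 3 → 3 → 3 → 2 → 4 → 3 → 2 → 1 → 3 → 0 → 2 → 4 → 4 → 4 → 3 → 2 → 4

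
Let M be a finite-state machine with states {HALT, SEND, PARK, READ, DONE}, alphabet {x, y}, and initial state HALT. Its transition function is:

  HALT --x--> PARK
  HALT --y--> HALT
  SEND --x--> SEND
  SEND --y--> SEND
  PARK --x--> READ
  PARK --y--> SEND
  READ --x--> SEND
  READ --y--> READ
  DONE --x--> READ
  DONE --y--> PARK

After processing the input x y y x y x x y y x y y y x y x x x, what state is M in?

HALT → PARK → SEND → SEND → SEND → SEND → SEND → SEND → SEND → SEND → SEND → SEND → SEND → SEND → SEND → SEND → SEND → SEND → SEND

SEND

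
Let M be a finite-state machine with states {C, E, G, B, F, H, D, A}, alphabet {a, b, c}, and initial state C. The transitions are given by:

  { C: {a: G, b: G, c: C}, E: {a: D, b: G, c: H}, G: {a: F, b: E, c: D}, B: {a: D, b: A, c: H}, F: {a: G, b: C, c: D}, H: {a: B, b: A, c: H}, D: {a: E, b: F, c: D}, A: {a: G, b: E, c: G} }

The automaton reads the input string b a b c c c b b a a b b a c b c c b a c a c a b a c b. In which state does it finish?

F

C → G → F → C → C → C → C → G → E → D → E → G → E → D → D → F → D → D → F → G → D → E → H → B → A → G → D → F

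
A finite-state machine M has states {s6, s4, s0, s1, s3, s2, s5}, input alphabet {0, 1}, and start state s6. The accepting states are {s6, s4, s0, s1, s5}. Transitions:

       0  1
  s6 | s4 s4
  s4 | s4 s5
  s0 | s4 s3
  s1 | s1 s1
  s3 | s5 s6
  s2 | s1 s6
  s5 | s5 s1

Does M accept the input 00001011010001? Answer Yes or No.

Trace: s6 -0-> s4 -0-> s4 -0-> s4 -0-> s4 -1-> s5 -0-> s5 -1-> s1 -1-> s1 -0-> s1 -1-> s1 -0-> s1 -0-> s1 -0-> s1 -1-> s1
End state s1 is accepting.

Yes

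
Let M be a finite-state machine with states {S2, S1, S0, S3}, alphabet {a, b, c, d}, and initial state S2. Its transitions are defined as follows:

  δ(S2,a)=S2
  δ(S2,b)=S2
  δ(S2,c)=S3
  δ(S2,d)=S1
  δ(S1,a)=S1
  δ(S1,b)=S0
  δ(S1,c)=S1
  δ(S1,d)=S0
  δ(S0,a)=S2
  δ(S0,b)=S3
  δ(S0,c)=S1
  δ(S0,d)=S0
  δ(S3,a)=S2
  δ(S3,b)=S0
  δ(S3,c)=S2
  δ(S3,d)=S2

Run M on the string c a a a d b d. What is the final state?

S2 → S3 → S2 → S2 → S2 → S1 → S0 → S0

S0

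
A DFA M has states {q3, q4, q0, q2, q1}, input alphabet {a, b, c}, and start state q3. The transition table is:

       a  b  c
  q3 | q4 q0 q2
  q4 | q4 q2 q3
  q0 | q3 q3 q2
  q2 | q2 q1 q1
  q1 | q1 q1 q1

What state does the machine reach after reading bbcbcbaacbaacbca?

q1

q3 → q0 → q3 → q2 → q1 → q1 → q1 → q1 → q1 → q1 → q1 → q1 → q1 → q1 → q1 → q1 → q1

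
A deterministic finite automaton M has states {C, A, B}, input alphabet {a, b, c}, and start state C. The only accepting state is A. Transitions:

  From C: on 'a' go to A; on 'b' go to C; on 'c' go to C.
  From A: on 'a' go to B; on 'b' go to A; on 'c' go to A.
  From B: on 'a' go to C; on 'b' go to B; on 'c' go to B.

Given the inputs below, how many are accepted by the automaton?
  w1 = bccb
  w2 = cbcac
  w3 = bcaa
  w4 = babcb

2

w1: Trace: C -b-> C -c-> C -c-> C -b-> C  → end C, rejected
w2: Trace: C -c-> C -b-> C -c-> C -a-> A -c-> A  → end A, accepted
w3: Trace: C -b-> C -c-> C -a-> A -a-> B  → end B, rejected
w4: Trace: C -b-> C -a-> A -b-> A -c-> A -b-> A  → end A, accepted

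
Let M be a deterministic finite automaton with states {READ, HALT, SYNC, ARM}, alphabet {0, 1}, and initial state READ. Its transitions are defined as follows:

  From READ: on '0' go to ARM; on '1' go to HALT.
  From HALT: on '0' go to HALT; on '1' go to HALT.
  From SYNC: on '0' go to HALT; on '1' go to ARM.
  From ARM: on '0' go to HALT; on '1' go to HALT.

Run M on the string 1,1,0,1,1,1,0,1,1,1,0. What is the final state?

HALT

Trace: READ -1-> HALT -1-> HALT -0-> HALT -1-> HALT -1-> HALT -1-> HALT -0-> HALT -1-> HALT -1-> HALT -1-> HALT -0-> HALT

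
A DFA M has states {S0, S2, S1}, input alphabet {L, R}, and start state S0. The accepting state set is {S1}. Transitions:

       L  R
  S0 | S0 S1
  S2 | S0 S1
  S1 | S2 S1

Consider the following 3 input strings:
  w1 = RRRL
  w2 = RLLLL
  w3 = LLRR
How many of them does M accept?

1

w1:
  start at S0
  read 'R': S0 → S1
  read 'R': S1 → S1
  read 'R': S1 → S1
  read 'L': S1 → S2
  end S2, rejected
w2:
  start at S0
  read 'R': S0 → S1
  read 'L': S1 → S2
  read 'L': S2 → S0
  read 'L': S0 → S0
  read 'L': S0 → S0
  end S0, rejected
w3:
  start at S0
  read 'L': S0 → S0
  read 'L': S0 → S0
  read 'R': S0 → S1
  read 'R': S1 → S1
  end S1, accepted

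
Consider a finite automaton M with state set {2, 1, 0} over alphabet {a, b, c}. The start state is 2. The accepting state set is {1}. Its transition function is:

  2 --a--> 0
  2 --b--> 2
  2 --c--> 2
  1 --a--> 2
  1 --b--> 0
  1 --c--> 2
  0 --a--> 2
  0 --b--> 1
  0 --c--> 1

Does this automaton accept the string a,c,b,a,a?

No

start at 2
read 'a': 2 → 0
read 'c': 0 → 1
read 'b': 1 → 0
read 'a': 0 → 2
read 'a': 2 → 0
End state 0 is not accepting.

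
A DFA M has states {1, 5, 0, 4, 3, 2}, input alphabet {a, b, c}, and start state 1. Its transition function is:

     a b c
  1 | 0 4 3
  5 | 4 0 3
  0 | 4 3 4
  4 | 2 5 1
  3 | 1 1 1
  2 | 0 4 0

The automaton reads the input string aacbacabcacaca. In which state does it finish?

1

start at 1
read 'a': 1 → 0
read 'a': 0 → 4
read 'c': 4 → 1
read 'b': 1 → 4
read 'a': 4 → 2
read 'c': 2 → 0
read 'a': 0 → 4
read 'b': 4 → 5
read 'c': 5 → 3
read 'a': 3 → 1
read 'c': 1 → 3
read 'a': 3 → 1
read 'c': 1 → 3
read 'a': 3 → 1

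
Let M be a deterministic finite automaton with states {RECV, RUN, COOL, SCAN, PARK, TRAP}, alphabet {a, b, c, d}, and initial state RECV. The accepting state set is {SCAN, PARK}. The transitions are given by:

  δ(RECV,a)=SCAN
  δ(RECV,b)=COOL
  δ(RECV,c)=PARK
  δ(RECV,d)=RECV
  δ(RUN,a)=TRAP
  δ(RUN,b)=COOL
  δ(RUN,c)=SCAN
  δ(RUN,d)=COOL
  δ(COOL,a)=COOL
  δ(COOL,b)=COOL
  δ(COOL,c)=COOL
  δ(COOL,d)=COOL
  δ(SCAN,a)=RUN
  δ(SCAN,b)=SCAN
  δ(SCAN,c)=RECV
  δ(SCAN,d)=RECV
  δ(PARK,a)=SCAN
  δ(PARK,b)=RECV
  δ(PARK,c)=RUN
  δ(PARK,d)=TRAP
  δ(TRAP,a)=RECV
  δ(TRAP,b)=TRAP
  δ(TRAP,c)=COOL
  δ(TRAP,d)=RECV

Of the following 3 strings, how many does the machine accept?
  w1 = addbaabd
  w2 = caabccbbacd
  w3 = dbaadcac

0

w1: Trace: RECV -a-> SCAN -d-> RECV -d-> RECV -b-> COOL -a-> COOL -a-> COOL -b-> COOL -d-> COOL  → end COOL, rejected
w2: Trace: RECV -c-> PARK -a-> SCAN -a-> RUN -b-> COOL -c-> COOL -c-> COOL -b-> COOL -b-> COOL -a-> COOL -c-> COOL -d-> COOL  → end COOL, rejected
w3: Trace: RECV -d-> RECV -b-> COOL -a-> COOL -a-> COOL -d-> COOL -c-> COOL -a-> COOL -c-> COOL  → end COOL, rejected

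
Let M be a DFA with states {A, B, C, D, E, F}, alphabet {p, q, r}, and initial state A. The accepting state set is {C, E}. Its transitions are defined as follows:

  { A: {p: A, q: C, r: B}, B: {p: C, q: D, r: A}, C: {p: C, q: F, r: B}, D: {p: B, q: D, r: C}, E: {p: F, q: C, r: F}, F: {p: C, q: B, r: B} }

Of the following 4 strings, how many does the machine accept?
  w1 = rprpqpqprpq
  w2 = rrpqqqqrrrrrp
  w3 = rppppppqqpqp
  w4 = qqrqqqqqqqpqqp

1

w1: Trace: A -r-> B -p-> C -r-> B -p-> C -q-> F -p-> C -q-> F -p-> C -r-> B -p-> C -q-> F  → end F, rejected
w2: Trace: A -r-> B -r-> A -p-> A -q-> C -q-> F -q-> B -q-> D -r-> C -r-> B -r-> A -r-> B -r-> A -p-> A  → end A, rejected
w3: Trace: A -r-> B -p-> C -p-> C -p-> C -p-> C -p-> C -p-> C -q-> F -q-> B -p-> C -q-> F -p-> C  → end C, accepted
w4: Trace: A -q-> C -q-> F -r-> B -q-> D -q-> D -q-> D -q-> D -q-> D -q-> D -q-> D -p-> B -q-> D -q-> D -p-> B  → end B, rejected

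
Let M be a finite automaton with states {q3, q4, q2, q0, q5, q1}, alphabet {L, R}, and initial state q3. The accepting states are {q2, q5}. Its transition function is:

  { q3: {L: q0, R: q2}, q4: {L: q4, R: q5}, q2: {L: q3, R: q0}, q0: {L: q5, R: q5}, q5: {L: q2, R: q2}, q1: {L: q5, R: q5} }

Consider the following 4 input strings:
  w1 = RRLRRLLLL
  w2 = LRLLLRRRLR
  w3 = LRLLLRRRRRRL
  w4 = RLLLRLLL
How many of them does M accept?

w1: q3 → q2 → q0 → q5 → q2 → q0 → q5 → q2 → q3 → q0  → end q0, rejected
w2: q3 → q0 → q5 → q2 → q3 → q0 → q5 → q2 → q0 → q5 → q2  → end q2, accepted
w3: q3 → q0 → q5 → q2 → q3 → q0 → q5 → q2 → q0 → q5 → q2 → q0 → q5  → end q5, accepted
w4: q3 → q2 → q3 → q0 → q5 → q2 → q3 → q0 → q5  → end q5, accepted

3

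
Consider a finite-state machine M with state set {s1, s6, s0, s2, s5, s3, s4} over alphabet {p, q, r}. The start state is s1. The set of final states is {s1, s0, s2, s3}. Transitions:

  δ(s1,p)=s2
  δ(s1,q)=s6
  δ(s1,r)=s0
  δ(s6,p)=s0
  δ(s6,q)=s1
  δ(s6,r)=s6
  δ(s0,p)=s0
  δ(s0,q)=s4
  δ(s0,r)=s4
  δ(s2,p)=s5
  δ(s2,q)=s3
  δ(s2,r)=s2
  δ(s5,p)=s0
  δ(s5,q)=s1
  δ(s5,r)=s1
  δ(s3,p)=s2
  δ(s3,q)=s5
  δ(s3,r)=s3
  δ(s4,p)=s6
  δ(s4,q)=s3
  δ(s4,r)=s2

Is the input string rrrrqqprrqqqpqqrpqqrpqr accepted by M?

Trace: s1 -r-> s0 -r-> s4 -r-> s2 -r-> s2 -q-> s3 -q-> s5 -p-> s0 -r-> s4 -r-> s2 -q-> s3 -q-> s5 -q-> s1 -p-> s2 -q-> s3 -q-> s5 -r-> s1 -p-> s2 -q-> s3 -q-> s5 -r-> s1 -p-> s2 -q-> s3 -r-> s3
End state s3 is accepting.

Yes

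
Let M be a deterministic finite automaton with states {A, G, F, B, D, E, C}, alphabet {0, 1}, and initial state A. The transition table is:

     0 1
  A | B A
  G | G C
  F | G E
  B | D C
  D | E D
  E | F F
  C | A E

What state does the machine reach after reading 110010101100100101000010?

F

A → A → A → B → D → D → E → F → G → C → E → F → G → C → A → B → C → A → A → B → D → E → F → E → F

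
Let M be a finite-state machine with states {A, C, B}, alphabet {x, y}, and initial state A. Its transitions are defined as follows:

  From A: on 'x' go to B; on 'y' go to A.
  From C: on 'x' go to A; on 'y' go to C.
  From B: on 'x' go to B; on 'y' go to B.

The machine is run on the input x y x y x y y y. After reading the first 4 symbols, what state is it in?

B

A → B → B → B → B
After 4 symbols: B.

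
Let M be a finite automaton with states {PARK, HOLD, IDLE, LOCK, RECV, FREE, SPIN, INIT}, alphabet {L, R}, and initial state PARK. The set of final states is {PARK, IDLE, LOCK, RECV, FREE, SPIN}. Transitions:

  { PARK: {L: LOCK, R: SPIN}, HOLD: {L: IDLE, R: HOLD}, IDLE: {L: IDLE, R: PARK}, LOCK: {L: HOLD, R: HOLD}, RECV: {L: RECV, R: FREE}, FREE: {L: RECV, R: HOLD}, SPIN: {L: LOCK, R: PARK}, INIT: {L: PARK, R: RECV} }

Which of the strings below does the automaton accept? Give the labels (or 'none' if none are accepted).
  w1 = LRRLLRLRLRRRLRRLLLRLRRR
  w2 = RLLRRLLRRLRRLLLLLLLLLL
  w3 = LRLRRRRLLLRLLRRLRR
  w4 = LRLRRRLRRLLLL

w2, w3, w4

w1: Trace: PARK -L-> LOCK -R-> HOLD -R-> HOLD -L-> IDLE -L-> IDLE -R-> PARK -L-> LOCK -R-> HOLD -L-> IDLE -R-> PARK -R-> SPIN -R-> PARK -L-> LOCK -R-> HOLD -R-> HOLD -L-> IDLE -L-> IDLE -L-> IDLE -R-> PARK -L-> LOCK -R-> HOLD -R-> HOLD -R-> HOLD  → end HOLD, rejected
w2: Trace: PARK -R-> SPIN -L-> LOCK -L-> HOLD -R-> HOLD -R-> HOLD -L-> IDLE -L-> IDLE -R-> PARK -R-> SPIN -L-> LOCK -R-> HOLD -R-> HOLD -L-> IDLE -L-> IDLE -L-> IDLE -L-> IDLE -L-> IDLE -L-> IDLE -L-> IDLE -L-> IDLE -L-> IDLE -L-> IDLE  → end IDLE, accepted
w3: Trace: PARK -L-> LOCK -R-> HOLD -L-> IDLE -R-> PARK -R-> SPIN -R-> PARK -R-> SPIN -L-> LOCK -L-> HOLD -L-> IDLE -R-> PARK -L-> LOCK -L-> HOLD -R-> HOLD -R-> HOLD -L-> IDLE -R-> PARK -R-> SPIN  → end SPIN, accepted
w4: Trace: PARK -L-> LOCK -R-> HOLD -L-> IDLE -R-> PARK -R-> SPIN -R-> PARK -L-> LOCK -R-> HOLD -R-> HOLD -L-> IDLE -L-> IDLE -L-> IDLE -L-> IDLE  → end IDLE, accepted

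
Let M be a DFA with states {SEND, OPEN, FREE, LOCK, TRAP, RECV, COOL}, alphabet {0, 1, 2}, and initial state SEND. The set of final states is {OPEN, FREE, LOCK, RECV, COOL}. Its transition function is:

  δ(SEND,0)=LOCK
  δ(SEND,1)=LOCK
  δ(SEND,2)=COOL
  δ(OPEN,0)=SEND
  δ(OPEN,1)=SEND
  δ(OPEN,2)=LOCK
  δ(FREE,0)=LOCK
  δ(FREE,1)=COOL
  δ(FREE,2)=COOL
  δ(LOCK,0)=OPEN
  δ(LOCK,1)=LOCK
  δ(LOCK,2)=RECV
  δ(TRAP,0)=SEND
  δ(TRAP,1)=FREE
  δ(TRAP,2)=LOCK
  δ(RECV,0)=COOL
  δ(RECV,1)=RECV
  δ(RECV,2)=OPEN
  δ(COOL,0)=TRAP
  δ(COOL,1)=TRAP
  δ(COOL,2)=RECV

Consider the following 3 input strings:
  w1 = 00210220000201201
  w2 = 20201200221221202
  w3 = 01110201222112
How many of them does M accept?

2

w1: SEND → LOCK → OPEN → LOCK → LOCK → OPEN → LOCK → RECV → COOL → TRAP → SEND → LOCK → RECV → COOL → TRAP → LOCK → OPEN → SEND  → end SEND, rejected
w2: SEND → COOL → TRAP → LOCK → OPEN → SEND → COOL → TRAP → SEND → COOL → RECV → RECV → OPEN → LOCK → LOCK → RECV → COOL → RECV  → end RECV, accepted
w3: SEND → LOCK → LOCK → LOCK → LOCK → OPEN → LOCK → OPEN → SEND → COOL → RECV → OPEN → SEND → LOCK → RECV  → end RECV, accepted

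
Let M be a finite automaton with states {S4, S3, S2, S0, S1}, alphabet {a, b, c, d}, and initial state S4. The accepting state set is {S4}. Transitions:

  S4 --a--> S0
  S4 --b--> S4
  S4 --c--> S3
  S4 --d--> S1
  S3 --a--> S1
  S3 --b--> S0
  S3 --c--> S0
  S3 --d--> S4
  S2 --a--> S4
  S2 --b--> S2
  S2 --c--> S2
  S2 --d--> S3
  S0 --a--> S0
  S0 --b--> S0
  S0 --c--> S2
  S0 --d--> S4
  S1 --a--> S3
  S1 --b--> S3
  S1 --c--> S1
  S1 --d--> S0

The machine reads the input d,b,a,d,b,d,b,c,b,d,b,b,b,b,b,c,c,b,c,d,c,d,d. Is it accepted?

No

Trace: S4 -d-> S1 -b-> S3 -a-> S1 -d-> S0 -b-> S0 -d-> S4 -b-> S4 -c-> S3 -b-> S0 -d-> S4 -b-> S4 -b-> S4 -b-> S4 -b-> S4 -b-> S4 -c-> S3 -c-> S0 -b-> S0 -c-> S2 -d-> S3 -c-> S0 -d-> S4 -d-> S1
End state S1 is not accepting.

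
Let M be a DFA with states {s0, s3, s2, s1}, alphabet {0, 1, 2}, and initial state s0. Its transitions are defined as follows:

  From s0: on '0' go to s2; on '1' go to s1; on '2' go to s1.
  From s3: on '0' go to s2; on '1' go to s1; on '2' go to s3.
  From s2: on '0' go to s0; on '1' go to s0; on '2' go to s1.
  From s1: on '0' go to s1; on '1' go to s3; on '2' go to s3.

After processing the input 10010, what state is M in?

s2

s0 → s1 → s1 → s1 → s3 → s2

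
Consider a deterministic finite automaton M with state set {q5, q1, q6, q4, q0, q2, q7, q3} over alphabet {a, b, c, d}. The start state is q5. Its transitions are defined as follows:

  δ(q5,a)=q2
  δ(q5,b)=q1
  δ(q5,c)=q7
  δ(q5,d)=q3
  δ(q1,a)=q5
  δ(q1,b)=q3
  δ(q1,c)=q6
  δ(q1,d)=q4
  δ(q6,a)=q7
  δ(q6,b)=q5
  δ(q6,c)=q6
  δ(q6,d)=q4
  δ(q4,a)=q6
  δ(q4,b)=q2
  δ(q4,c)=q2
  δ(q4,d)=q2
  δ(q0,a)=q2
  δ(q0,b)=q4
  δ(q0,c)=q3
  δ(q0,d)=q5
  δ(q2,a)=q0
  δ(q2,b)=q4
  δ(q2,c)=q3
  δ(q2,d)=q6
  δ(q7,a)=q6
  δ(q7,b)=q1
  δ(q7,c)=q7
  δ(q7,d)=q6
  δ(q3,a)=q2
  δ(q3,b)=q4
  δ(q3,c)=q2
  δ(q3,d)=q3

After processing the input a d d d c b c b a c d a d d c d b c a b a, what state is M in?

start at q5
read 'a': q5 → q2
read 'd': q2 → q6
read 'd': q6 → q4
read 'd': q4 → q2
read 'c': q2 → q3
read 'b': q3 → q4
read 'c': q4 → q2
read 'b': q2 → q4
read 'a': q4 → q6
read 'c': q6 → q6
read 'd': q6 → q4
read 'a': q4 → q6
read 'd': q6 → q4
read 'd': q4 → q2
read 'c': q2 → q3
read 'd': q3 → q3
read 'b': q3 → q4
read 'c': q4 → q2
read 'a': q2 → q0
read 'b': q0 → q4
read 'a': q4 → q6

q6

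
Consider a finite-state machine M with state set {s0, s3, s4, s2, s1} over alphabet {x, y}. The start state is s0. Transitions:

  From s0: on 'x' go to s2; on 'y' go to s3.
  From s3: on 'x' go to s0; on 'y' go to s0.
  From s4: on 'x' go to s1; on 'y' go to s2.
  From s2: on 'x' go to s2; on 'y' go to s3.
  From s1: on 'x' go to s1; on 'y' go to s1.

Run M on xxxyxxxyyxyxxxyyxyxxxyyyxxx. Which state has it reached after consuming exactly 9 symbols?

s0

s0 → s2 → s2 → s2 → s3 → s0 → s2 → s2 → s3 → s0
After 9 symbols: s0.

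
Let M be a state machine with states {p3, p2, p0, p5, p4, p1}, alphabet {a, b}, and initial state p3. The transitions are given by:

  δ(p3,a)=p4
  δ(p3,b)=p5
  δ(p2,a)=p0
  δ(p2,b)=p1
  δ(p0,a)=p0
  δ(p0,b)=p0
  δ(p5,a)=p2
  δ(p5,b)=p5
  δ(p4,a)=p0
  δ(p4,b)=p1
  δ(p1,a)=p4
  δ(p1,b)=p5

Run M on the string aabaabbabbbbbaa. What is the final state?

Trace: p3 -a-> p4 -a-> p0 -b-> p0 -a-> p0 -a-> p0 -b-> p0 -b-> p0 -a-> p0 -b-> p0 -b-> p0 -b-> p0 -b-> p0 -b-> p0 -a-> p0 -a-> p0

p0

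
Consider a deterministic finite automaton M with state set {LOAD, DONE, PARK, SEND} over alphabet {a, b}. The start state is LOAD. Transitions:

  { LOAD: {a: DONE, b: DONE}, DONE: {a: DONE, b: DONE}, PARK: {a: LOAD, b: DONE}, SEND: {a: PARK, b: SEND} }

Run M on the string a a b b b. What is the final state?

DONE

start at LOAD
read 'a': LOAD → DONE
read 'a': DONE → DONE
read 'b': DONE → DONE
read 'b': DONE → DONE
read 'b': DONE → DONE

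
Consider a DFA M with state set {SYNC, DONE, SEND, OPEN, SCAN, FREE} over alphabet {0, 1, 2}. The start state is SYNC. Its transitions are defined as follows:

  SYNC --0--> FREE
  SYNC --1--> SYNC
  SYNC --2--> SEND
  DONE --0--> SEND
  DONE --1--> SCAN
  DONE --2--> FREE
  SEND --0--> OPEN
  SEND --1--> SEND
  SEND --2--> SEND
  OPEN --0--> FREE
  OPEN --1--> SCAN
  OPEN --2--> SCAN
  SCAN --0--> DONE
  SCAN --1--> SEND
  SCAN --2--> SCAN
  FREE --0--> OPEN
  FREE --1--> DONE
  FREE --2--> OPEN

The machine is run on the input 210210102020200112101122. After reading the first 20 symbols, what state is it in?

OPEN

Trace: SYNC -2-> SEND -1-> SEND -0-> OPEN -2-> SCAN -1-> SEND -0-> OPEN -1-> SCAN -0-> DONE -2-> FREE -0-> OPEN -2-> SCAN -0-> DONE -2-> FREE -0-> OPEN -0-> FREE -1-> DONE -1-> SCAN -2-> SCAN -1-> SEND -0-> OPEN
After 20 symbols: OPEN.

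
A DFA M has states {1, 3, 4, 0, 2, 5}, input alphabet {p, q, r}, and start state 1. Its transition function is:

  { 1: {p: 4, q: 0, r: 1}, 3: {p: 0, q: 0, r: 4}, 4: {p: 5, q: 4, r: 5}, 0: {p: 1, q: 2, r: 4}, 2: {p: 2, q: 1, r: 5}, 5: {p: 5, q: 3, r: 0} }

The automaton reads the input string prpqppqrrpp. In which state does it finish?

5

start at 1
read 'p': 1 → 4
read 'r': 4 → 5
read 'p': 5 → 5
read 'q': 5 → 3
read 'p': 3 → 0
read 'p': 0 → 1
read 'q': 1 → 0
read 'r': 0 → 4
read 'r': 4 → 5
read 'p': 5 → 5
read 'p': 5 → 5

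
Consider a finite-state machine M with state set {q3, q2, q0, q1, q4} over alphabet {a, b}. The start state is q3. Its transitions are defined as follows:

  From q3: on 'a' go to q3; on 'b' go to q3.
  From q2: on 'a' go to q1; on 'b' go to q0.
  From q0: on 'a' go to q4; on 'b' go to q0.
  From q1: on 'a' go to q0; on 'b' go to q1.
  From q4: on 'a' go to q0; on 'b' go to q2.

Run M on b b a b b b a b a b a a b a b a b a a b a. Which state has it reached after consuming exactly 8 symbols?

q3

start at q3
read 'b': q3 → q3
read 'b': q3 → q3
read 'a': q3 → q3
read 'b': q3 → q3
read 'b': q3 → q3
read 'b': q3 → q3
read 'a': q3 → q3
read 'b': q3 → q3
After 8 symbols: q3.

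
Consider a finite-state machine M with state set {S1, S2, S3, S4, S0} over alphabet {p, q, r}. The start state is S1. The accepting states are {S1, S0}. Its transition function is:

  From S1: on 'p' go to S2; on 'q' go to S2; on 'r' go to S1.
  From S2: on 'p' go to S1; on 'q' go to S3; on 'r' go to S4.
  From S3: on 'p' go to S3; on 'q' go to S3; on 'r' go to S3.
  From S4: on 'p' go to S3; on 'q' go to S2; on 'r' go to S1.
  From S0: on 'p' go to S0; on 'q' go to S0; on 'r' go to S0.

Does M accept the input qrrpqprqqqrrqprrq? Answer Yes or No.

No

S1 → S2 → S4 → S1 → S2 → S3 → S3 → S3 → S3 → S3 → S3 → S3 → S3 → S3 → S3 → S3 → S3 → S3
End state S3 is not accepting.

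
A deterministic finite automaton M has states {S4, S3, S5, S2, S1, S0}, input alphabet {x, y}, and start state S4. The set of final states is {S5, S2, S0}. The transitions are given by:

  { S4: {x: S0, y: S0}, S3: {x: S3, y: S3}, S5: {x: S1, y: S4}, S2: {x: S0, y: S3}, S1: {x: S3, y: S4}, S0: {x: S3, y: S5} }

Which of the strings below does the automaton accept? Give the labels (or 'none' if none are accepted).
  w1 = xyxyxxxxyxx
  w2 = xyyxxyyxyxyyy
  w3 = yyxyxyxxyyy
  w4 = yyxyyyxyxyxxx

none

w1:
  start at S4
  read 'x': S4 → S0
  read 'y': S0 → S5
  read 'x': S5 → S1
  read 'y': S1 → S4
  read 'x': S4 → S0
  read 'x': S0 → S3
  read 'x': S3 → S3
  read 'x': S3 → S3
  read 'y': S3 → S3
  read 'x': S3 → S3
  read 'x': S3 → S3
  end S3, rejected
w2:
  start at S4
  read 'x': S4 → S0
  read 'y': S0 → S5
  read 'y': S5 → S4
  read 'x': S4 → S0
  read 'x': S0 → S3
  read 'y': S3 → S3
  read 'y': S3 → S3
  read 'x': S3 → S3
  read 'y': S3 → S3
  read 'x': S3 → S3
  read 'y': S3 → S3
  read 'y': S3 → S3
  read 'y': S3 → S3
  end S3, rejected
w3:
  start at S4
  read 'y': S4 → S0
  read 'y': S0 → S5
  read 'x': S5 → S1
  read 'y': S1 → S4
  read 'x': S4 → S0
  read 'y': S0 → S5
  read 'x': S5 → S1
  read 'x': S1 → S3
  read 'y': S3 → S3
  read 'y': S3 → S3
  read 'y': S3 → S3
  end S3, rejected
w4:
  start at S4
  read 'y': S4 → S0
  read 'y': S0 → S5
  read 'x': S5 → S1
  read 'y': S1 → S4
  read 'y': S4 → S0
  read 'y': S0 → S5
  read 'x': S5 → S1
  read 'y': S1 → S4
  read 'x': S4 → S0
  read 'y': S0 → S5
  read 'x': S5 → S1
  read 'x': S1 → S3
  read 'x': S3 → S3
  end S3, rejected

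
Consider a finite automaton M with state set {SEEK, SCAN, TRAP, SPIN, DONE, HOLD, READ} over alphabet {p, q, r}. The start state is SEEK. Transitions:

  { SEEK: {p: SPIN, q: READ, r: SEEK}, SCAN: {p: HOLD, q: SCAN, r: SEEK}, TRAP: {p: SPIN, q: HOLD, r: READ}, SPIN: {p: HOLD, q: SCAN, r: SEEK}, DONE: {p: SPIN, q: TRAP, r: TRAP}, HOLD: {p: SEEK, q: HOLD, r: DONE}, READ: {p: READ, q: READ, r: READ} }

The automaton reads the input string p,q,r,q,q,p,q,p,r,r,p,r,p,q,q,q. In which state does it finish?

READ

Trace: SEEK -p-> SPIN -q-> SCAN -r-> SEEK -q-> READ -q-> READ -p-> READ -q-> READ -p-> READ -r-> READ -r-> READ -p-> READ -r-> READ -p-> READ -q-> READ -q-> READ -q-> READ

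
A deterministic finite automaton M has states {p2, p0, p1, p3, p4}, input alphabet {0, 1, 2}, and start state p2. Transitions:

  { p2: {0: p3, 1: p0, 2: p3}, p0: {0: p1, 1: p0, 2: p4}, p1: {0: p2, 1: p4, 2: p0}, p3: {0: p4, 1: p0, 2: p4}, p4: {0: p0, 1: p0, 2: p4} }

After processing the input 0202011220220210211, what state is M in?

p0

start at p2
read '0': p2 → p3
read '2': p3 → p4
read '0': p4 → p0
read '2': p0 → p4
read '0': p4 → p0
read '1': p0 → p0
read '1': p0 → p0
read '2': p0 → p4
read '2': p4 → p4
read '0': p4 → p0
read '2': p0 → p4
read '2': p4 → p4
read '0': p4 → p0
read '2': p0 → p4
read '1': p4 → p0
read '0': p0 → p1
read '2': p1 → p0
read '1': p0 → p0
read '1': p0 → p0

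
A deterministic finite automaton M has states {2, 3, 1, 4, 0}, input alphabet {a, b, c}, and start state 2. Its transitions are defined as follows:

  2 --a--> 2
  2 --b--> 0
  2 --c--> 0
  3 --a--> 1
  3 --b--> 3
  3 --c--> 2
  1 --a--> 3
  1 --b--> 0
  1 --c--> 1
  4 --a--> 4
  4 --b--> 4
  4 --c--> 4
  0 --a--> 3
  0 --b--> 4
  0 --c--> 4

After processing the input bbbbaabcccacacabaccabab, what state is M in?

4

2 → 0 → 4 → 4 → 4 → 4 → 4 → 4 → 4 → 4 → 4 → 4 → 4 → 4 → 4 → 4 → 4 → 4 → 4 → 4 → 4 → 4 → 4 → 4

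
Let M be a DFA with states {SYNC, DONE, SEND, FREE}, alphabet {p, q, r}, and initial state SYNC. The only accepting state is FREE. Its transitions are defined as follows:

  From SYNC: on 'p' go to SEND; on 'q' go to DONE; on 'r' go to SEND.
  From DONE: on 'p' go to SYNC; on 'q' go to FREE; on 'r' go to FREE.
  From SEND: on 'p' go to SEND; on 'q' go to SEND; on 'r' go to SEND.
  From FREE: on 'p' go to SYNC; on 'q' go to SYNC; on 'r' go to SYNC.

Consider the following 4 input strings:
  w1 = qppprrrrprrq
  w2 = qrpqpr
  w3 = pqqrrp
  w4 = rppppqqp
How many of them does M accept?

w1: SYNC → DONE → SYNC → SEND → SEND → SEND → SEND → SEND → SEND → SEND → SEND → SEND → SEND  → end SEND, rejected
w2: SYNC → DONE → FREE → SYNC → DONE → SYNC → SEND  → end SEND, rejected
w3: SYNC → SEND → SEND → SEND → SEND → SEND → SEND  → end SEND, rejected
w4: SYNC → SEND → SEND → SEND → SEND → SEND → SEND → SEND → SEND  → end SEND, rejected

0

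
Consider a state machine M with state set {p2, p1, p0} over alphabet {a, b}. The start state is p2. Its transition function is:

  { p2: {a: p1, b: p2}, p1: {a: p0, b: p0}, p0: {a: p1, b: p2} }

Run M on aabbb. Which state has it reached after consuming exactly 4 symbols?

p2

Trace: p2 -a-> p1 -a-> p0 -b-> p2 -b-> p2
After 4 symbols: p2.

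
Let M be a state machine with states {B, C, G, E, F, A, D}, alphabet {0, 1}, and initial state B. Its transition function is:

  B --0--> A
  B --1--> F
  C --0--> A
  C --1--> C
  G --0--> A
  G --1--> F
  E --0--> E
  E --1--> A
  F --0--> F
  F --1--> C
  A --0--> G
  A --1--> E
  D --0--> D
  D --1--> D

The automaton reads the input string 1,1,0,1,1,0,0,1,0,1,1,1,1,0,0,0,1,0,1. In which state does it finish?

start at B
read '1': B → F
read '1': F → C
read '0': C → A
read '1': A → E
read '1': E → A
read '0': A → G
read '0': G → A
read '1': A → E
read '0': E → E
read '1': E → A
read '1': A → E
read '1': E → A
read '1': A → E
read '0': E → E
read '0': E → E
read '0': E → E
read '1': E → A
read '0': A → G
read '1': G → F

F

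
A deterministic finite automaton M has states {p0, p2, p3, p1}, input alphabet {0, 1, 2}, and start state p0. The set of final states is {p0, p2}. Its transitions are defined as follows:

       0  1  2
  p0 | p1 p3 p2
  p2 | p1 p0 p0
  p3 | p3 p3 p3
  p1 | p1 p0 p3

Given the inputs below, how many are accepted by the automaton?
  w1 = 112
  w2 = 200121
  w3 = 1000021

1

w1: Trace: p0 -1-> p3 -1-> p3 -2-> p3  → end p3, rejected
w2: Trace: p0 -2-> p2 -0-> p1 -0-> p1 -1-> p0 -2-> p2 -1-> p0  → end p0, accepted
w3: Trace: p0 -1-> p3 -0-> p3 -0-> p3 -0-> p3 -0-> p3 -2-> p3 -1-> p3  → end p3, rejected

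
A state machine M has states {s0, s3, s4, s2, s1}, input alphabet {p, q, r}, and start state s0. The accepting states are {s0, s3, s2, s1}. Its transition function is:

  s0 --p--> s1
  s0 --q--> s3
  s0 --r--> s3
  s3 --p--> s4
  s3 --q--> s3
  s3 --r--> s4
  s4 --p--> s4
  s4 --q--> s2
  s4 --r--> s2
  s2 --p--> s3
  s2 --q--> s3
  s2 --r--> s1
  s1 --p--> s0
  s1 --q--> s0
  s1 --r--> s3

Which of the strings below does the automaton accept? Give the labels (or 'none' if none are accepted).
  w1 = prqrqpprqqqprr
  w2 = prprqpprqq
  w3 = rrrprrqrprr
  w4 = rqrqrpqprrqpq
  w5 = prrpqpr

w1, w2, w3, w4

w1: s0 → s1 → s3 → s3 → s4 → s2 → s3 → s4 → s2 → s3 → s3 → s3 → s4 → s2 → s1  → end s1, accepted
w2: s0 → s1 → s3 → s4 → s2 → s3 → s4 → s4 → s2 → s3 → s3  → end s3, accepted
w3: s0 → s3 → s4 → s2 → s3 → s4 → s2 → s3 → s4 → s4 → s2 → s1  → end s1, accepted
w4: s0 → s3 → s3 → s4 → s2 → s1 → s0 → s3 → s4 → s2 → s1 → s0 → s1 → s0  → end s0, accepted
w5: s0 → s1 → s3 → s4 → s4 → s2 → s3 → s4  → end s4, rejected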